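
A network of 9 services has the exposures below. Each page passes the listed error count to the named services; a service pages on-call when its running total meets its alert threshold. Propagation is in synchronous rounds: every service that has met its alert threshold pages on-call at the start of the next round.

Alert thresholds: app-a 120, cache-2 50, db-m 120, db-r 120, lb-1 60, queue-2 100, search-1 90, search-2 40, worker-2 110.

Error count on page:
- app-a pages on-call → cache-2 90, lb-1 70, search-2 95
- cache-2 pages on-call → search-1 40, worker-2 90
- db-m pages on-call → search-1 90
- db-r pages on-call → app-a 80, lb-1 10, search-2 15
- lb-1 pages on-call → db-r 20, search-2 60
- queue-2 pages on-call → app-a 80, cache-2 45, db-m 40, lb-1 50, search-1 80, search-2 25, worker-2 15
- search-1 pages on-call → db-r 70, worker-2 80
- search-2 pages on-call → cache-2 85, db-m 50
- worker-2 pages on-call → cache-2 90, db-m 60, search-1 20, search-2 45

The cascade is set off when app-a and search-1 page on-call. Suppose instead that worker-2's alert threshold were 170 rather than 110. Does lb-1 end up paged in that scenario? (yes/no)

yes

With worker-2's alert threshold at 170:
Round 1 — app-a, search-1 page on-call (initial).
  cache-2: +90 → 90 ≥ 50
  db-r: +70 → 70 < 120
  lb-1: +70 → 70 ≥ 60
  search-2: +95 → 95 ≥ 40
  worker-2: +80 → 80 < 170
Round 2 — cache-2, lb-1, search-2 page on-call.
  db-m: +50 → 50 < 120
  db-r: +20 → 90 < 120
  worker-2: +90 → 170 ≥ 170
Round 3 — worker-2 pages on-call.
  db-m: +60 → 110 < 120
No further pages.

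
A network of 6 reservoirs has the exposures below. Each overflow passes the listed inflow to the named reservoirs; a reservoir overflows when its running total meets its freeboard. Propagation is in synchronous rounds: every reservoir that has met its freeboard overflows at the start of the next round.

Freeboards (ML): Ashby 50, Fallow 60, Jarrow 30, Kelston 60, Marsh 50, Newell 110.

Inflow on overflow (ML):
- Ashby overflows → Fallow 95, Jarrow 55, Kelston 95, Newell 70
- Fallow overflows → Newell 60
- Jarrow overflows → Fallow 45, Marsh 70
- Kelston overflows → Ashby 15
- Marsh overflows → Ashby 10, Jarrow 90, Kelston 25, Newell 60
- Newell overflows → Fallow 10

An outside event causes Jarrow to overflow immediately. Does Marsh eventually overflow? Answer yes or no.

Round 1 — Jarrow overflows (initial).
  Fallow: +45 → 45 < 60
  Marsh: +70 → 70 ≥ 50
Round 2 — Marsh overflows.
  Ashby: +10 → 10 < 50
  Kelston: +25 → 25 < 60
  Newell: +60 → 60 < 110
No further overflows.

yes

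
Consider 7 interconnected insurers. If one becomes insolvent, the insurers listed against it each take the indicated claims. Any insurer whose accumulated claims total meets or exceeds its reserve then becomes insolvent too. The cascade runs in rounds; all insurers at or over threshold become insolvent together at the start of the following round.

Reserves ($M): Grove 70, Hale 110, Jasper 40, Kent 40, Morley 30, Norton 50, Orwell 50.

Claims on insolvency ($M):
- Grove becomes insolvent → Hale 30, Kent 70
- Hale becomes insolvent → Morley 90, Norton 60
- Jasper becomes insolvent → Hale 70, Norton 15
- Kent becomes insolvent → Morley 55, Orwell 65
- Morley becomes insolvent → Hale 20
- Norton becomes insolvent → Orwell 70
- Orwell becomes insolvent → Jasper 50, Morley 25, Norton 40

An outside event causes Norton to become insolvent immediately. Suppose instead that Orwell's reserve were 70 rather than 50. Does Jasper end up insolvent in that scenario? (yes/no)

With Orwell's reserve at 70:
Round 1 — Norton becomes insolvent (initial).
  Orwell: +70 → 70 ≥ 70
Round 2 — Orwell becomes insolvent.
  Jasper: +50 → 50 ≥ 40
  Morley: +25 → 25 < 30
Round 3 — Jasper becomes insolvent.
  Hale: +70 → 70 < 110
No further insolvencies.

yes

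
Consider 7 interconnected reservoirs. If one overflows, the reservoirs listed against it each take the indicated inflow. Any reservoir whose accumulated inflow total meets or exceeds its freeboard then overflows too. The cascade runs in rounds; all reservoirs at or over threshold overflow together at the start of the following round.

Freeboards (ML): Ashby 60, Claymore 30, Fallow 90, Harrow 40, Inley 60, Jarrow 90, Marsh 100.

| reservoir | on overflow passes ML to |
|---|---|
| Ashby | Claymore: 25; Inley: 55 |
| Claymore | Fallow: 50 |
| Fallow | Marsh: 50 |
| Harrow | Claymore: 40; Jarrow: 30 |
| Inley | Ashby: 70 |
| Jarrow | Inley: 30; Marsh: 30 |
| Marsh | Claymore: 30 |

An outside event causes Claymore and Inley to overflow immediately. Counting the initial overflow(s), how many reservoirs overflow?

Round 1 — Claymore, Inley overflow (initial).
  Ashby: +70 → 70 ≥ 60
  Fallow: +50 → 50 < 90
Round 2 — Ashby overflows.
No further overflows.

3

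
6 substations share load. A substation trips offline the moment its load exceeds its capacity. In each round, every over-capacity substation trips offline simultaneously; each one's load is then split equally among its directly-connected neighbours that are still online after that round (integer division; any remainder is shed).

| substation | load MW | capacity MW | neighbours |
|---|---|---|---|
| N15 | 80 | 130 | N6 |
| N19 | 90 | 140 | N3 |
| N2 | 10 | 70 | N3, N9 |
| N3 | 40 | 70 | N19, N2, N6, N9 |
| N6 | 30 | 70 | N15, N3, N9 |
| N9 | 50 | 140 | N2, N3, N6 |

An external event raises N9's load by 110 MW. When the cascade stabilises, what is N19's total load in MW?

Round 1 — N9 at 160 > 140. N9 trips offline.
  N9 sheds 160 MW to N2, N3, N6: 53 each (1 lost).
    N2: 10+53 = 63 ≤ 70
    N3: 40+53 = 93 > 70
    N6: 30+53 = 83 > 70
Round 2 — N3, N6 trip offline.
  N3 sheds 93 MW to N19, N2: 46 each (1 lost).
    N19: 90+46 = 136 ≤ 140
    N2: 63+46 = 109 > 70
  N6 sheds 83 MW to N15: 83 each.
    N15: 80+83 = 163 > 130
Round 3 — N15, N2 trip offline.
  N15 sheds 163 MW: no online neighbours, lost.
  N2 sheds 109 MW: no online neighbours, lost.
No further trips.

136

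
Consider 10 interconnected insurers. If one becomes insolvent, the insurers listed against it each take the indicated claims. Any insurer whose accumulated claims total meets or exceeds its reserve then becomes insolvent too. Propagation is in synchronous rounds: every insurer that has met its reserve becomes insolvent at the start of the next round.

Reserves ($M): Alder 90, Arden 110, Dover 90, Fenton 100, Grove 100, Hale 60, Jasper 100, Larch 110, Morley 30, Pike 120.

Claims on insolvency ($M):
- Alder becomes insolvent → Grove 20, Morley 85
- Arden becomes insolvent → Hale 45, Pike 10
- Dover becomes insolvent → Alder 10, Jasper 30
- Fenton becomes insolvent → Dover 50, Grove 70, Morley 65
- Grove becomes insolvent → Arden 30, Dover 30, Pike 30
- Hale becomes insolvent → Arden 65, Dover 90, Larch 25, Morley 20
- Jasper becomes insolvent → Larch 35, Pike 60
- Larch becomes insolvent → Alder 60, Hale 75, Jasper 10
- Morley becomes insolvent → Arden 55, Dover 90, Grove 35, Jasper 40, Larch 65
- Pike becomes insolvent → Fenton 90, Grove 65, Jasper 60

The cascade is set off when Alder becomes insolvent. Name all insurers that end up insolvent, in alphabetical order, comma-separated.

Round 1 — Alder becomes insolvent (initial).
  Grove: +20 → 20 < 100
  Morley: +85 → 85 ≥ 30
Round 2 — Morley becomes insolvent.
  Arden: +55 → 55 < 110
  Dover: +90 → 90 ≥ 90
  Grove: +35 → 55 < 100
  Jasper: +40 → 40 < 100
  Larch: +65 → 65 < 110
Round 3 — Dover becomes insolvent.
  Jasper: +30 → 70 < 100
No further insolvencies.

Alder, Dover, Morley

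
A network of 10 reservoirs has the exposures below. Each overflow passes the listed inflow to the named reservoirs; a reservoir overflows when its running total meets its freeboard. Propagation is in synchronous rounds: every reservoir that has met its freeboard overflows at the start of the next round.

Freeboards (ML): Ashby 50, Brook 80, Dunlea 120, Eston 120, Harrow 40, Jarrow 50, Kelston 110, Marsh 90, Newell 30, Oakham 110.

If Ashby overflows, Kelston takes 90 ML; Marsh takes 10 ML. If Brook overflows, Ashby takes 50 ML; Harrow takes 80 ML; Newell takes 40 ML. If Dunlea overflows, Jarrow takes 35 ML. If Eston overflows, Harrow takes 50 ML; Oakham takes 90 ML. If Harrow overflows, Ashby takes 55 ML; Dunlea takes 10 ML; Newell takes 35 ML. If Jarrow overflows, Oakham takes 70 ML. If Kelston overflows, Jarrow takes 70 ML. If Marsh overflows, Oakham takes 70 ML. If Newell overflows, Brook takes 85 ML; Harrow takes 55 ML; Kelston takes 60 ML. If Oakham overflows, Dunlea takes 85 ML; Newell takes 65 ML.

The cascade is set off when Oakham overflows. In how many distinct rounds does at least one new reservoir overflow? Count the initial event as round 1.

Round 1 — Oakham overflows (initial).
  Dunlea: +85 → 85 < 120
  Newell: +65 → 65 ≥ 30
Round 2 — Newell overflows.
  Brook: +85 → 85 ≥ 80
  Harrow: +55 → 55 ≥ 40
  Kelston: +60 → 60 < 110
Round 3 — Brook, Harrow overflow.
  Ashby: +50+55 → 105 ≥ 50
  Dunlea: +10 → 95 < 120
Round 4 — Ashby overflows.
  Kelston: +90 → 150 ≥ 110
  Marsh: +10 → 10 < 90
Round 5 — Kelston overflows.
  Jarrow: +70 → 70 ≥ 50
Round 6 — Jarrow overflows.
No further overflows.

6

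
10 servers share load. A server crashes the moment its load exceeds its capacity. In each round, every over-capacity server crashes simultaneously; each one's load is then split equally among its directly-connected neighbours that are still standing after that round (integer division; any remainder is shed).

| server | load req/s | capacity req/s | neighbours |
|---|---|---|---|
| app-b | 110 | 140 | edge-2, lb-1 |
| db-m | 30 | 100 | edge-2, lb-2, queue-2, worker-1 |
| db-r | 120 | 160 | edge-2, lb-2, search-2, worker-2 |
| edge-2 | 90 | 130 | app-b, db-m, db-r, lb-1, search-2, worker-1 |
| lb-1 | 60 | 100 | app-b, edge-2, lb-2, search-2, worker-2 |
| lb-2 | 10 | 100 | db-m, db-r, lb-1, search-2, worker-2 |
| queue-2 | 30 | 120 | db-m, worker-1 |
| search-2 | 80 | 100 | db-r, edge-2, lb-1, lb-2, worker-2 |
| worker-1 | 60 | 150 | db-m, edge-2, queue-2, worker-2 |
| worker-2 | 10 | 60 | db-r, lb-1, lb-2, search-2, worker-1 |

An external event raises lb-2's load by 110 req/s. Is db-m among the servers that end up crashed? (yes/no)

Round 1 — lb-2 at 120 > 100. lb-2 crashes.
  lb-2 sheds 120 req/s to db-m, db-r, lb-1, search-2, worker-2: 24 each.
    db-m: 30+24 = 54 ≤ 100
    db-r: 120+24 = 144 ≤ 160
    lb-1: 60+24 = 84 ≤ 100
    search-2: 80+24 = 104 > 100
    worker-2: 10+24 = 34 ≤ 60
Round 2 — search-2 crashes.
  search-2 sheds 104 req/s to db-r, edge-2, lb-1, worker-2: 26 each.
    db-r: 144+26 = 170 > 160
    edge-2: 90+26 = 116 ≤ 130
    lb-1: 84+26 = 110 > 100
    worker-2: 34+26 = 60 ≤ 60
Round 3 — db-r, lb-1 crash.
  db-r sheds 170 req/s to edge-2, worker-2: 85 each.
    edge-2: 116+85 = 201 > 130
    worker-2: 60+85 = 145 > 60
  lb-1 sheds 110 req/s to app-b, edge-2, worker-2: 36 each (2 lost).
    app-b: 110+36 = 146 > 140
    edge-2: 201+36 = 237 > 130
    worker-2: 145+36 = 181 > 60
Round 4 — app-b, edge-2, worker-2 crash.
  app-b sheds 146 req/s: no online neighbours, lost.
  edge-2 sheds 237 req/s to db-m, worker-1: 118 each (1 lost).
    db-m: 54+118 = 172 > 100
    worker-1: 60+118 = 178 > 150
  worker-2 sheds 181 req/s to worker-1: 181 each.
    worker-1: 178+181 = 359 > 150
Round 5 — db-m, worker-1 crash.
  db-m sheds 172 req/s to queue-2: 172 each.
    queue-2: 30+172 = 202 > 120
  worker-1 sheds 359 req/s to queue-2: 359 each.
    queue-2: 202+359 = 561 > 120
Round 6 — queue-2 crashes.
  queue-2 sheds 561 req/s: no online neighbours, lost.
No further crashes.

yes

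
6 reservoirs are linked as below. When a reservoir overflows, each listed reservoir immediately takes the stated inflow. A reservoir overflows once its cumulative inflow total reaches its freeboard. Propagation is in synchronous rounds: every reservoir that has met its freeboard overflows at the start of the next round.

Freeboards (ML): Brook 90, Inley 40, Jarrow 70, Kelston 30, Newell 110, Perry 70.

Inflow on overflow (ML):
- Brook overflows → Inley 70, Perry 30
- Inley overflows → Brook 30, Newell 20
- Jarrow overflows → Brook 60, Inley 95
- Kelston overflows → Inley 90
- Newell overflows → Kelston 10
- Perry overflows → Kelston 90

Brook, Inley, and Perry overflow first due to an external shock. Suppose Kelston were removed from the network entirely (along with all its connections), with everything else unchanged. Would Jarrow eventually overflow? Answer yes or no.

With Kelston removed:
Round 1 — Brook, Inley, Perry overflow (initial).
  Newell: +20 → 20 < 110
No further overflows.

no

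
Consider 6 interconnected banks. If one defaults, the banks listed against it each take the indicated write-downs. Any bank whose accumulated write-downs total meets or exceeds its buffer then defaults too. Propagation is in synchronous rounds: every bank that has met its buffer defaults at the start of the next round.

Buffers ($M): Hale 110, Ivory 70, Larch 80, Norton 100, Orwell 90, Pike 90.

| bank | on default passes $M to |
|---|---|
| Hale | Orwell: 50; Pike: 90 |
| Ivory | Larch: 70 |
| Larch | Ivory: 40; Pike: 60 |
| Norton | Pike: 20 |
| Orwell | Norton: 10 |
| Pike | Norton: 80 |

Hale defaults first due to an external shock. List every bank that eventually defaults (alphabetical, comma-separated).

Hale, Pike

Round 1 — Hale defaults (initial).
  Orwell: +50 → 50 < 90
  Pike: +90 → 90 ≥ 90
Round 2 — Pike defaults.
  Norton: +80 → 80 < 100
No further defaults.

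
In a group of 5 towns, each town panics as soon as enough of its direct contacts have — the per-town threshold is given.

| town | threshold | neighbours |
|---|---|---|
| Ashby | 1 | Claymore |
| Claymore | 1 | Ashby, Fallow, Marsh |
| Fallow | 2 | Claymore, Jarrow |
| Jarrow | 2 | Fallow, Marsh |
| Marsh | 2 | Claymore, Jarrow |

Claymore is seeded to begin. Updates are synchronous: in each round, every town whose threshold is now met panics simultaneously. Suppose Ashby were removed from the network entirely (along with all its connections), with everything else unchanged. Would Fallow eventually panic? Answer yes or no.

With Ashby removed:
Round 1 — Claymore panics (initial).
Round 2 — no new panics; cascade stops.

no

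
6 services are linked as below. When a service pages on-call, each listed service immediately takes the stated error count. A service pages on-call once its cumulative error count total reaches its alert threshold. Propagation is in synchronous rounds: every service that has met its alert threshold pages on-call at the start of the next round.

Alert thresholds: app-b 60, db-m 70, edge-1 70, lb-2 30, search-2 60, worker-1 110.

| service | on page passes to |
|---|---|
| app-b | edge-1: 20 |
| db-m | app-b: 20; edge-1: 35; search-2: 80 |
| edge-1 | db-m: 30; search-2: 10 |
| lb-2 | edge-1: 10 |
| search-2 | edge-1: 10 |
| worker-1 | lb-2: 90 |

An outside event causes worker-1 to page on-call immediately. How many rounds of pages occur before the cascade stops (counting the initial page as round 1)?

Round 1 — worker-1 pages on-call (initial).
  lb-2: +90 → 90 ≥ 30
Round 2 — lb-2 pages on-call.
  edge-1: +10 → 10 < 70
No further pages.

2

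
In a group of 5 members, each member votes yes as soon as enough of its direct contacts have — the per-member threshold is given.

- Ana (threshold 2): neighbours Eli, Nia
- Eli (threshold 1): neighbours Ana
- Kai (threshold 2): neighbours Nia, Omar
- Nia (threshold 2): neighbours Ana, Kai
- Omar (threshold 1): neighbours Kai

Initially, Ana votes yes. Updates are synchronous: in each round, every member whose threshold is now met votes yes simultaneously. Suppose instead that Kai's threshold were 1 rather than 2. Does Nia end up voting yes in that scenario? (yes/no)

no

With Kai's threshold at 1:
Round 1 — Ana votes yes (initial).
Round 2 — checking thresholds:
  Eli: 1 of 1 neighbours ≥ 1, votes yes.
  Nia: 1 of 2 neighbours < 2, holds.
Round 3 — no new yes votes; cascade stops.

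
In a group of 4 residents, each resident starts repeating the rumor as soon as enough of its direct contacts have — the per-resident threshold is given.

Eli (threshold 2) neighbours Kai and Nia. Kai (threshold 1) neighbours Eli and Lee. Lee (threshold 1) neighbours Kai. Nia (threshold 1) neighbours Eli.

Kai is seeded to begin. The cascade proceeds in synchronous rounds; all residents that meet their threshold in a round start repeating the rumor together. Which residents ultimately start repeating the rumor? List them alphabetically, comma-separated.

Kai, Lee

Round 1 — Kai starts repeating the rumor (initial).
Round 2 — checking thresholds:
  Eli: 1 of 2 neighbours < 2, below threshold.
  Lee: 1 of 1 neighbours ≥ 1, starts repeating the rumor.
Round 3 — no new spreads; cascade stops.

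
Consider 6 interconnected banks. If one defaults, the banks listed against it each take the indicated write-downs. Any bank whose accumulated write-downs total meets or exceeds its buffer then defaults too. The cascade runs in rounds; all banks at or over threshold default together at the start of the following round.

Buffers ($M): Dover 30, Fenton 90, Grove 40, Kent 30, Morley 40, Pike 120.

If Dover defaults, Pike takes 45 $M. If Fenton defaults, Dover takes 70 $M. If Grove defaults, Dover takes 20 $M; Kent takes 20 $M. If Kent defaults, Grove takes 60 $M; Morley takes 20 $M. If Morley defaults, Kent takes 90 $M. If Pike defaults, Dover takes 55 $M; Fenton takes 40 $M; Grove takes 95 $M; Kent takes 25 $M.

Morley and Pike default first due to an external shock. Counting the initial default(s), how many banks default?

5

Round 1 — Morley, Pike default (initial).
  Dover: +55 → 55 ≥ 30
  Fenton: +40 → 40 < 90
  Grove: +95 → 95 ≥ 40
  Kent: +90+25 → 115 ≥ 30
Round 2 — Dover, Grove, Kent default.
No further defaults.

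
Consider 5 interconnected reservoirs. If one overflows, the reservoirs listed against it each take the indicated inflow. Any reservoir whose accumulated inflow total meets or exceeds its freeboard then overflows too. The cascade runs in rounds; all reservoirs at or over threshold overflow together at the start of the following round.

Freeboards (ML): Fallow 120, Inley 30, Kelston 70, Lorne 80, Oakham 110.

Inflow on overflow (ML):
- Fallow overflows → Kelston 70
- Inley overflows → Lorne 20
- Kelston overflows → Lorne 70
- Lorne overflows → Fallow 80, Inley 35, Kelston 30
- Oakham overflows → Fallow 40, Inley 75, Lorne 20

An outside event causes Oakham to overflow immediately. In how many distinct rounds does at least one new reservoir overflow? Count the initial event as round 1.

2

Round 1 — Oakham overflows (initial).
  Fallow: +40 → 40 < 120
  Inley: +75 → 75 ≥ 30
  Lorne: +20 → 20 < 80
Round 2 — Inley overflows.
  Lorne: +20 → 40 < 80
No further overflows.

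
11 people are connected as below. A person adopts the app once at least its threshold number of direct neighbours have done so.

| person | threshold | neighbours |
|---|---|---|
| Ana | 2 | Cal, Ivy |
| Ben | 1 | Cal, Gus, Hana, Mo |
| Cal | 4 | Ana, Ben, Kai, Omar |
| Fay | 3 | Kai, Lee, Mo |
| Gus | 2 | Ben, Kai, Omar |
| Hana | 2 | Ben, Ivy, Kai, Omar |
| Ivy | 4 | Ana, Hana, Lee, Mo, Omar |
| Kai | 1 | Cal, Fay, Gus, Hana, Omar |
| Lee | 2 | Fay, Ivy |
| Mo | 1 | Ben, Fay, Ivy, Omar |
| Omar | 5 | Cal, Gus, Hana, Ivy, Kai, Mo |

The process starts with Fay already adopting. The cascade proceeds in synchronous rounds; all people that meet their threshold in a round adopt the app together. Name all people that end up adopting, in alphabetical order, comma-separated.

Round 1 — Fay adopts the app (initial).
Round 2 — checking thresholds:
  Kai: 1 of 5 neighbours ≥ 1, adopts the app.
  Lee: 1 of 2 neighbours < 2, below threshold.
  Mo: 1 of 4 neighbours ≥ 1, adopts the app.
Round 3 — checking thresholds:
  Ben: 1 of 4 neighbours ≥ 1, adopts the app.
  Cal: 1 of 4 neighbours < 4, below threshold.
  Gus: 1 of 3 neighbours < 2, below threshold.
  Hana: 1 of 4 neighbours < 2, below threshold.
  Ivy: 1 of 5 neighbours < 4, below threshold.
  Lee: 1 of 2 neighbours < 2, below threshold.
  Omar: 2 of 6 neighbours < 5, below threshold.
Round 4 — checking thresholds:
  Cal: 2 of 4 neighbours < 4, below threshold.
  Gus: 2 of 3 neighbours ≥ 2, adopts the app.
  Hana: 2 of 4 neighbours ≥ 2, adopts the app.
  Ivy: 1 of 5 neighbours < 4, below threshold.
  Lee: 1 of 2 neighbours < 2, below threshold.
  Omar: 2 of 6 neighbours < 5, below threshold.
Round 5 — no new adoptions; cascade stops.

Ben, Fay, Gus, Hana, Kai, Mo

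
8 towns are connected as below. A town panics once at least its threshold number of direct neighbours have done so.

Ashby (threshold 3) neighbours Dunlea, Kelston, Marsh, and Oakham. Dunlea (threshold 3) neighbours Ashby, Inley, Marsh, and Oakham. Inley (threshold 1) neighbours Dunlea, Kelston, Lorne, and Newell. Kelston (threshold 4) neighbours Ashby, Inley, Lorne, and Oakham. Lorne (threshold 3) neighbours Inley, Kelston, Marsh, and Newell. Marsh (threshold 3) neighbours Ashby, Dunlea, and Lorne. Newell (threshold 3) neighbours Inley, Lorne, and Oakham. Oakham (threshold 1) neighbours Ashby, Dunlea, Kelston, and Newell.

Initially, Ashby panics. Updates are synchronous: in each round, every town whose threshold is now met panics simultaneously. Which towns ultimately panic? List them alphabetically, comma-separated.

Ashby, Oakham

Round 1 — Ashby panics (initial).
Round 2 — checking thresholds:
  Dunlea: 1 of 4 neighbours < 3, holds.
  Kelston: 1 of 4 neighbours < 4, holds.
  Marsh: 1 of 3 neighbours < 3, holds.
  Oakham: 1 of 4 neighbours ≥ 1, panics.
Round 3 — no new panics; cascade stops.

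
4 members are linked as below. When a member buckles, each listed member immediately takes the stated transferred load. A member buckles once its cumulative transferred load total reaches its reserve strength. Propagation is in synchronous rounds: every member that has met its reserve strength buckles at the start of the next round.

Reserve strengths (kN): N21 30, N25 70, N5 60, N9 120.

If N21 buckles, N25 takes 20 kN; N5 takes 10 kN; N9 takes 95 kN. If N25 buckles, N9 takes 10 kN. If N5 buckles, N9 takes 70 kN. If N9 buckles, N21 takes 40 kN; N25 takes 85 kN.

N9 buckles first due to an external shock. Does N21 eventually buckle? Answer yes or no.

yes

Round 1 — N9 buckles (initial).
  N21: +40 → 40 ≥ 30
  N25: +85 → 85 ≥ 70
Round 2 — N21, N25 buckle.
  N5: +10 → 10 < 60
No further bucklings.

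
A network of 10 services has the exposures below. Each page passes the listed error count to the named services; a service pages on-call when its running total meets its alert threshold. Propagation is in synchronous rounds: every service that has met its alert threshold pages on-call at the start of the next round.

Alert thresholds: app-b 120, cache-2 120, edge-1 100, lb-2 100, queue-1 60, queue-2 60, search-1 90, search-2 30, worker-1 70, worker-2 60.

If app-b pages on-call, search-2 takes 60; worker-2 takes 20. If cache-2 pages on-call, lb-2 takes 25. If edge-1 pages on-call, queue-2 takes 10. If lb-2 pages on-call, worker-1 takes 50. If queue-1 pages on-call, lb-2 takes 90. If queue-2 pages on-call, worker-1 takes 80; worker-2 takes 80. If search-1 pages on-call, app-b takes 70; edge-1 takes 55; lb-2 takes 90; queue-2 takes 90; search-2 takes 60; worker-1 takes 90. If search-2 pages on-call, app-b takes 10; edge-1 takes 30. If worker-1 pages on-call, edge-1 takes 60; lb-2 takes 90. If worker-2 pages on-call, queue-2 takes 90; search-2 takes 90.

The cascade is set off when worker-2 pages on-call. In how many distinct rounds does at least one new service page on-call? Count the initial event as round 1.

3

Round 1 — worker-2 pages on-call (initial).
  queue-2: +90 → 90 ≥ 60
  search-2: +90 → 90 ≥ 30
Round 2 — queue-2, search-2 page on-call.
  app-b: +10 → 10 < 120
  edge-1: +30 → 30 < 100
  worker-1: +80 → 80 ≥ 70
Round 3 — worker-1 pages on-call.
  edge-1: +60 → 90 < 100
  lb-2: +90 → 90 < 100
No further pages.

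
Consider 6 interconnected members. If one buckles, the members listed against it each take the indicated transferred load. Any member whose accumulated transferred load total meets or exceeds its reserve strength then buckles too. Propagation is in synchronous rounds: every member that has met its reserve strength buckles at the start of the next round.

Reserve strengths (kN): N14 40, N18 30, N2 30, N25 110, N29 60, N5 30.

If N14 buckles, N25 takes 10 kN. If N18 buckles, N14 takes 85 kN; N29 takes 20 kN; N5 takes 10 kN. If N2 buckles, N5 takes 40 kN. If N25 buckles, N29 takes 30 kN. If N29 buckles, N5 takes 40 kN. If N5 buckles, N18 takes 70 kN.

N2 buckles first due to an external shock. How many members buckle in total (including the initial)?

4

Round 1 — N2 buckles (initial).
  N5: +40 → 40 ≥ 30
Round 2 — N5 buckles.
  N18: +70 → 70 ≥ 30
Round 3 — N18 buckles.
  N14: +85 → 85 ≥ 40
  N29: +20 → 20 < 60
Round 4 — N14 buckles.
  N25: +10 → 10 < 110
No further bucklings.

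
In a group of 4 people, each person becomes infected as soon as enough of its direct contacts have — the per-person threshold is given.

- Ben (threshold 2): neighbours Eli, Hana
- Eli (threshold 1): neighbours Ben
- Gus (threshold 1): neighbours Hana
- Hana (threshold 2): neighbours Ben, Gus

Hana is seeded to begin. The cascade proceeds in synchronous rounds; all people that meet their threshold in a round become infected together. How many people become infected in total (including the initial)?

2

Round 1 — Hana becomes infected (initial).
Round 2 — checking thresholds:
  Ben: 1 of 2 neighbours < 2, holds.
  Gus: 1 of 1 neighbours ≥ 1, becomes infected.
Round 3 — no new infections; cascade stops.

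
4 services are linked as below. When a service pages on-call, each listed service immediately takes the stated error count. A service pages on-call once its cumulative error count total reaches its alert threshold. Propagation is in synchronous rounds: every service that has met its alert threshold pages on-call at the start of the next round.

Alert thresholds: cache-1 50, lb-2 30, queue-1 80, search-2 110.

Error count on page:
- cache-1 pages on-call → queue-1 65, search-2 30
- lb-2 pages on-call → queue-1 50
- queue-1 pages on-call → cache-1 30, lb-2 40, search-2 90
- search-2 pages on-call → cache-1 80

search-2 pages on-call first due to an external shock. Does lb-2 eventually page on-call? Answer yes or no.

no

Round 1 — search-2 pages on-call (initial).
  cache-1: +80 → 80 ≥ 50
Round 2 — cache-1 pages on-call.
  queue-1: +65 → 65 < 80
No further pages.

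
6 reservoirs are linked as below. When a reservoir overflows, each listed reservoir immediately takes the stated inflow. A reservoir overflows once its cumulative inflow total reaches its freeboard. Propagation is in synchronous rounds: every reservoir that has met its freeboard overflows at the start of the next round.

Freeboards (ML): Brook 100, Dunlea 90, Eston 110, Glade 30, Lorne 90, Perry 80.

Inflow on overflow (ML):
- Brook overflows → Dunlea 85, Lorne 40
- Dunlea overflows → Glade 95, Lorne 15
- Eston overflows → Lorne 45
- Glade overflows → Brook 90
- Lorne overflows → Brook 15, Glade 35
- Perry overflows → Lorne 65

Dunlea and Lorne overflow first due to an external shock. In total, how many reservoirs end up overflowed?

Round 1 — Dunlea, Lorne overflow (initial).
  Brook: +15 → 15 < 100
  Glade: +95+35 → 130 ≥ 30
Round 2 — Glade overflows.
  Brook: +90 → 105 ≥ 100
Round 3 — Brook overflows.
No further overflows.

4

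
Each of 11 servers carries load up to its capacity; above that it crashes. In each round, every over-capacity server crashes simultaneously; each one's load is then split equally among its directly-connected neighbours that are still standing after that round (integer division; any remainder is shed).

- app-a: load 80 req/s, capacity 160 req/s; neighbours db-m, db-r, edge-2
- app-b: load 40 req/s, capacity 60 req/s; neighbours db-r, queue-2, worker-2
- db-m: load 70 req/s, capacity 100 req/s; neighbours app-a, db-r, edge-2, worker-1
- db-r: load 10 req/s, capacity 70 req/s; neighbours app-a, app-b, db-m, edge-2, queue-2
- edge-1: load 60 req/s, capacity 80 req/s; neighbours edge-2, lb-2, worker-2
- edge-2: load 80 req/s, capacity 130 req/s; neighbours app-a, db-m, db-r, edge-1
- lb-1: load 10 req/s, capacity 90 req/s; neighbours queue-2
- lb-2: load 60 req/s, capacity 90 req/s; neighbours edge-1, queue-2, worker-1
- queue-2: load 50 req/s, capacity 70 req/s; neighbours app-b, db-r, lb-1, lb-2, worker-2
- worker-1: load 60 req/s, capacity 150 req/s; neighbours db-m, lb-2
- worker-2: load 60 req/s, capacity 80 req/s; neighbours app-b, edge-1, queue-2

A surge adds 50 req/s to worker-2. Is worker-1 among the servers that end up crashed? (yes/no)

yes

Round 1 — worker-2 at 110 > 80. worker-2 crashes.
  worker-2 sheds 110 req/s to app-b, edge-1, queue-2: 36 each (2 lost).
    app-b: 40+36 = 76 > 60
    edge-1: 60+36 = 96 > 80
    queue-2: 50+36 = 86 > 70
Round 2 — app-b, edge-1, queue-2 crash.
  app-b sheds 76 req/s to db-r: 76 each.
    db-r: 10+76 = 86 > 70
  edge-1 sheds 96 req/s to edge-2, lb-2: 48 each.
    edge-2: 80+48 = 128 ≤ 130
    lb-2: 60+48 = 108 > 90
  queue-2 sheds 86 req/s to db-r, lb-1, lb-2: 28 each (2 lost).
    db-r: 86+28 = 114 > 70
    lb-1: 10+28 = 38 ≤ 90
    lb-2: 108+28 = 136 > 90
Round 3 — db-r, lb-2 crash.
  db-r sheds 114 req/s to app-a, db-m, edge-2: 38 each.
    app-a: 80+38 = 118 ≤ 160
    db-m: 70+38 = 108 > 100
    edge-2: 128+38 = 166 > 130
  lb-2 sheds 136 req/s to worker-1: 136 each.
    worker-1: 60+136 = 196 > 150
Round 4 — db-m, edge-2, worker-1 crash.
  db-m sheds 108 req/s to app-a: 108 each.
    app-a: 118+108 = 226 > 160
  edge-2 sheds 166 req/s to app-a: 166 each.
    app-a: 226+166 = 392 > 160
  worker-1 sheds 196 req/s: no online neighbours, lost.
Round 5 — app-a crashes.
  app-a sheds 392 req/s: no online neighbours, lost.
No further crashes.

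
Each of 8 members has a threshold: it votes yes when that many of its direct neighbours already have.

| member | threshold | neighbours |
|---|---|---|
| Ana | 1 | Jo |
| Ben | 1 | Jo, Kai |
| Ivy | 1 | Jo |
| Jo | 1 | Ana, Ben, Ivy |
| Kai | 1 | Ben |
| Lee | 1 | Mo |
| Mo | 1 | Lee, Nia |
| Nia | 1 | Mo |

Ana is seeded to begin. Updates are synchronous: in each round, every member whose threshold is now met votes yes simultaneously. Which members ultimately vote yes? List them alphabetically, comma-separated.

Round 1 — Ana votes yes (initial).
Round 2 — checking thresholds:
  Jo: 1 of 3 neighbours ≥ 1, votes yes.
Round 3 — checking thresholds:
  Ben: 1 of 2 neighbours ≥ 1, votes yes.
  Ivy: 1 of 1 neighbours ≥ 1, votes yes.
Round 4 — checking thresholds:
  Kai: 1 of 1 neighbours ≥ 1, votes yes.
Round 5 — no new yes votes; cascade stops.

Ana, Ben, Ivy, Jo, Kai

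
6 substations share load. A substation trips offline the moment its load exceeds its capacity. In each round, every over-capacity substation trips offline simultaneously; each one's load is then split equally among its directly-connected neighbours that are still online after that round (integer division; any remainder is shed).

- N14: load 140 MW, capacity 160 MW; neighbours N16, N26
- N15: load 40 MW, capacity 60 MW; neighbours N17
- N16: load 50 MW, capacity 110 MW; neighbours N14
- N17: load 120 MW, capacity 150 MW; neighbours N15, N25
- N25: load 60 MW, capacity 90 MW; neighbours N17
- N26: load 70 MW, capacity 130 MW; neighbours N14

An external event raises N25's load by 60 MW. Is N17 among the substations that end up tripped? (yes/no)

Round 1 — N25 at 120 > 90. N25 trips offline.
  N25 sheds 120 MW to N17: 120 each.
    N17: 120+120 = 240 > 150
Round 2 — N17 trips offline.
  N17 sheds 240 MW to N15: 240 each.
    N15: 40+240 = 280 > 60
Round 3 — N15 trips offline.
  N15 sheds 280 MW: no online neighbours, lost.
No further trips.

yes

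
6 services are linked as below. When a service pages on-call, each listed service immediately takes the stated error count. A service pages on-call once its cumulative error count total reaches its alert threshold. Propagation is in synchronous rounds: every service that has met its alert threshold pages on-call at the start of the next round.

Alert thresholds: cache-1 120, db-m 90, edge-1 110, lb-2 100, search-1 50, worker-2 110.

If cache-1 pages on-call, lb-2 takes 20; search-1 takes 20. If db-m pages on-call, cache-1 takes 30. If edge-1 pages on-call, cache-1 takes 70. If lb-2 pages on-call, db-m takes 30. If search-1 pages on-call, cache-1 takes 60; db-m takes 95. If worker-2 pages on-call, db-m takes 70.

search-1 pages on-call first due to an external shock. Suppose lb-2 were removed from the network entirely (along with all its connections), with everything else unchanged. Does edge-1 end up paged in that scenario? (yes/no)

no

With lb-2 removed:
Round 1 — search-1 pages on-call (initial).
  cache-1: +60 → 60 < 120
  db-m: +95 → 95 ≥ 90
Round 2 — db-m pages on-call.
  cache-1: +30 → 90 < 120
No further pages.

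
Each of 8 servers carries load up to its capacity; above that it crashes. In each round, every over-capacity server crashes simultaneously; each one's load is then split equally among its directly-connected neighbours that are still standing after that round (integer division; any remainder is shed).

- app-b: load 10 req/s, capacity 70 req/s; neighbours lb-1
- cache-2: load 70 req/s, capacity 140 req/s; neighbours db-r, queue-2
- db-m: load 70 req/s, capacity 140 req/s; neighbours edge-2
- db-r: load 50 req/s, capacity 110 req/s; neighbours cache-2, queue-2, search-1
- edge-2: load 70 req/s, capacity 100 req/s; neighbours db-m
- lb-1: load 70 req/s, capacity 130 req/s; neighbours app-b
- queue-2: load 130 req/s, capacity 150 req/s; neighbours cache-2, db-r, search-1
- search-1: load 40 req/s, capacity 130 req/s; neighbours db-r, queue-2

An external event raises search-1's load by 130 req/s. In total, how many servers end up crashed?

4

Round 1 — search-1 at 170 > 130. search-1 crashes.
  search-1 sheds 170 req/s to db-r, queue-2: 85 each.
    db-r: 50+85 = 135 > 110
    queue-2: 130+85 = 215 > 150
Round 2 — db-r, queue-2 crash.
  db-r sheds 135 req/s to cache-2: 135 each.
    cache-2: 70+135 = 205 > 140
  queue-2 sheds 215 req/s to cache-2: 215 each.
    cache-2: 205+215 = 420 > 140
Round 3 — cache-2 crashes.
  cache-2 sheds 420 req/s: no online neighbours, lost.
No further crashes.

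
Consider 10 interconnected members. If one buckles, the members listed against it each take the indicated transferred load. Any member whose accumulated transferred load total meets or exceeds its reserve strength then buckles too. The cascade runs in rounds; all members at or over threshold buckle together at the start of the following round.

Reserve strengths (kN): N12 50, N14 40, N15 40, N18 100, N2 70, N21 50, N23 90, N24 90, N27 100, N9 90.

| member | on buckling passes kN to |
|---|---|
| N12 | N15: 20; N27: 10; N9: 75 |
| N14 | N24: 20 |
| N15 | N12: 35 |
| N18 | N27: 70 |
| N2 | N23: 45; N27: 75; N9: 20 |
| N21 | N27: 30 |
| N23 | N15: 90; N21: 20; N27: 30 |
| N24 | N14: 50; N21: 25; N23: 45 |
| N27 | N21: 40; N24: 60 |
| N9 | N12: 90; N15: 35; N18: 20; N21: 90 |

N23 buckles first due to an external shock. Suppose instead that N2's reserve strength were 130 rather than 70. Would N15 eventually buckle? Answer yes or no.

With N2's reserve strength at 130:
Round 1 — N23 buckles (initial).
  N15: +90 → 90 ≥ 40
  N21: +20 → 20 < 50
  N27: +30 → 30 < 100
Round 2 — N15 buckles.
  N12: +35 → 35 < 50
No further bucklings.

yes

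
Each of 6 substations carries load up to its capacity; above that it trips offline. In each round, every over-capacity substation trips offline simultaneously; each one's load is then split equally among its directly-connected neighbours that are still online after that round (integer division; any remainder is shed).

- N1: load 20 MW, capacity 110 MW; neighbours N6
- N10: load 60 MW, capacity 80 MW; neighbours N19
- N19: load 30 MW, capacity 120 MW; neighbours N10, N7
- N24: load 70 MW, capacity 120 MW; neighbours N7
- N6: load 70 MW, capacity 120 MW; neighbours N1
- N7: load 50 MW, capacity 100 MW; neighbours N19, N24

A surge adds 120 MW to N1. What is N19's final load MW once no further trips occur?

30

Round 1 — N1 at 140 > 110. N1 trips offline.
  N1 sheds 140 MW to N6: 140 each.
    N6: 70+140 = 210 > 120
Round 2 — N6 trips offline.
  N6 sheds 210 MW: no online neighbours, lost.
No further trips.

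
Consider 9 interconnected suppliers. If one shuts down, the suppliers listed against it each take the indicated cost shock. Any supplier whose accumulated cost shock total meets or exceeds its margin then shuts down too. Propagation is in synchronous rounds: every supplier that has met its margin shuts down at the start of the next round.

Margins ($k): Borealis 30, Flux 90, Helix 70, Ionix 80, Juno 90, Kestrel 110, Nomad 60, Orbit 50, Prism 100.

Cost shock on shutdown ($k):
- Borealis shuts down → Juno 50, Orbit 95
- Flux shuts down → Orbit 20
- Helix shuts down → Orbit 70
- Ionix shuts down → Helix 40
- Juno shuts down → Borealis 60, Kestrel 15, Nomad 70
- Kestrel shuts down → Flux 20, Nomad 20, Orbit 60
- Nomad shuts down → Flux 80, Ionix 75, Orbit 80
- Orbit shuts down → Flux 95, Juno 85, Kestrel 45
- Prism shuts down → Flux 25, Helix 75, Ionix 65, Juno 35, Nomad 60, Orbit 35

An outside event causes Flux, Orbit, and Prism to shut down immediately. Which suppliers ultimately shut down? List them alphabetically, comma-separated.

Borealis, Flux, Helix, Ionix, Juno, Nomad, Orbit, Prism

Round 1 — Flux, Orbit, Prism shut down (initial).
  Helix: +75 → 75 ≥ 70
  Ionix: +65 → 65 < 80
  Juno: +85+35 → 120 ≥ 90
  Kestrel: +45 → 45 < 110
  Nomad: +60 → 60 ≥ 60
Round 2 — Helix, Juno, Nomad shut down.
  Borealis: +60 → 60 ≥ 30
  Ionix: +75 → 140 ≥ 80
  Kestrel: +15 → 60 < 110
Round 3 — Borealis, Ionix shut down.
No further shutdowns.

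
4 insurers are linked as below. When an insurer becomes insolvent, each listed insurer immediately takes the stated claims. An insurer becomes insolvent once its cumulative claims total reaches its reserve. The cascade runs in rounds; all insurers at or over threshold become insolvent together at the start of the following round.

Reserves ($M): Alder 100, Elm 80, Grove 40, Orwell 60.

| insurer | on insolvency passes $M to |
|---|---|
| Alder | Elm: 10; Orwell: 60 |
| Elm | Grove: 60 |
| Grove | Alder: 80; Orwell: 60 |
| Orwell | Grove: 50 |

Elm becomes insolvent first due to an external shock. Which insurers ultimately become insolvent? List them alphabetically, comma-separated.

Round 1 — Elm becomes insolvent (initial).
  Grove: +60 → 60 ≥ 40
Round 2 — Grove becomes insolvent.
  Alder: +80 → 80 < 100
  Orwell: +60 → 60 ≥ 60
Round 3 — Orwell becomes insolvent.
No further insolvencies.

Elm, Grove, Orwell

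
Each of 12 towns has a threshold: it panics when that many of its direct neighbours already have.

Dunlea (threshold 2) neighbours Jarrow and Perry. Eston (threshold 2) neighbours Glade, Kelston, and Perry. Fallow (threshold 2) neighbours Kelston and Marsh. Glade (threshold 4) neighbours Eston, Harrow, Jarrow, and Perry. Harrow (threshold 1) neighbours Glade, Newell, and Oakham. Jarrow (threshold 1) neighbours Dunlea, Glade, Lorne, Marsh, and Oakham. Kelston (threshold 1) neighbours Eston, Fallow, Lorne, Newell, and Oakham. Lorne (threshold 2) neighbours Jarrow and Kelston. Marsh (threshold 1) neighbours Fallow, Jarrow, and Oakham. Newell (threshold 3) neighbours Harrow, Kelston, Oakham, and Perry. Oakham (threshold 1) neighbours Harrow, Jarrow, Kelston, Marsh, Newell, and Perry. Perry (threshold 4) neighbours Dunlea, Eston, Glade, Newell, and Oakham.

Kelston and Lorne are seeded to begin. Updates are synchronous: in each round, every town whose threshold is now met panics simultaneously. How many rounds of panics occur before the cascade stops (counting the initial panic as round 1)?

4

Round 1 — Kelston, Lorne panic (initial).
Round 2 — checking thresholds:
  Eston: 1 of 3 neighbours < 2, below threshold.
  Fallow: 1 of 2 neighbours < 2, below threshold.
  Jarrow: 1 of 5 neighbours ≥ 1, panics.
  Newell: 1 of 4 neighbours < 3, below threshold.
  Oakham: 1 of 6 neighbours ≥ 1, panics.
Round 3 — checking thresholds:
  Dunlea: 1 of 2 neighbours < 2, below threshold.
  Eston: 1 of 3 neighbours < 2, below threshold.
  Fallow: 1 of 2 neighbours < 2, below threshold.
  Glade: 1 of 4 neighbours < 4, below threshold.
  Harrow: 1 of 3 neighbours ≥ 1, panics.
  Marsh: 2 of 3 neighbours ≥ 1, panics.
  Newell: 2 of 4 neighbours < 3, below threshold.
  Perry: 1 of 5 neighbours < 4, below threshold.
Round 4 — checking thresholds:
  Dunlea: 1 of 2 neighbours < 2, below threshold.
  Eston: 1 of 3 neighbours < 2, below threshold.
  Fallow: 2 of 2 neighbours ≥ 2, panics.
  Glade: 2 of 4 neighbours < 4, below threshold.
  Newell: 3 of 4 neighbours ≥ 3, panics.
  Perry: 1 of 5 neighbours < 4, below threshold.
Round 5 — no new panics; cascade stops.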